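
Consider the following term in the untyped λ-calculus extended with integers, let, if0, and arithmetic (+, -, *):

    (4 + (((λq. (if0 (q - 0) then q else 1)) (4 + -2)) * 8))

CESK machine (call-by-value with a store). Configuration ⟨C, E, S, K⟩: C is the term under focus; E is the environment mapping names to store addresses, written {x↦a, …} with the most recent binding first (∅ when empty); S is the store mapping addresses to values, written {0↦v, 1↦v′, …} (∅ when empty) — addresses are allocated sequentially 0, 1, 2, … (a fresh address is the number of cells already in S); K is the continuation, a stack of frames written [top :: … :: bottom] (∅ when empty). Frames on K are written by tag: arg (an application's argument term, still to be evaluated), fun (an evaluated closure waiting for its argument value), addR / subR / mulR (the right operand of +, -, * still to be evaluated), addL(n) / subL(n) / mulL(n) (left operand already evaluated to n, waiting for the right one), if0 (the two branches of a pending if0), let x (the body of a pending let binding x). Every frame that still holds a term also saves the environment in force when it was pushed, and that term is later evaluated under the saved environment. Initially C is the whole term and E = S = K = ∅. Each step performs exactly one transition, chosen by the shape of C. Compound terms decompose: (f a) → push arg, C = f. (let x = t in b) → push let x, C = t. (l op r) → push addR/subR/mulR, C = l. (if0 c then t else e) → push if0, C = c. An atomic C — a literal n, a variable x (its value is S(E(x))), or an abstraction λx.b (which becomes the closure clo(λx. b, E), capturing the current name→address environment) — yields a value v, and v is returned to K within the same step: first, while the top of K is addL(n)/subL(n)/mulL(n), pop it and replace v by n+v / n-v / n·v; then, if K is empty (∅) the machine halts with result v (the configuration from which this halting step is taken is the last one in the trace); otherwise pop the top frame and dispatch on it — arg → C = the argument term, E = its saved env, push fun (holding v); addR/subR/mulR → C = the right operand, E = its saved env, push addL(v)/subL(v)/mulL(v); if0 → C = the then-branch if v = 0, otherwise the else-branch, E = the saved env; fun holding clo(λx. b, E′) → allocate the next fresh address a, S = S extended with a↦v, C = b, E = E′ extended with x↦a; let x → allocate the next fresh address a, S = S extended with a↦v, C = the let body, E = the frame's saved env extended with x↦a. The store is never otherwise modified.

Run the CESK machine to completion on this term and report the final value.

Answer: 12

Machine steps:
t=0: ⟨C=(4 + (((λq. (if0 (q - 0) then q else 1)) (4 + -2)) * 8)); E=∅; S=∅; K=∅⟩
t=1: ⟨C=4; E=∅; S=∅; K=[addR]⟩
t=2: ⟨C=(((λq. (if0 (q - 0) then q else 1)) (4 + -2)) * 8); E=∅; S=∅; K=[addL(4)]⟩
t=3: ⟨C=((λq. (if0 (q - 0) then q else 1)) (4 + -2)); E=∅; S=∅; K=[mulR :: addL(4)]⟩
t=4: ⟨C=(λq. (if0 (q - 0) then q else 1)); E=∅; S=∅; K=[arg :: mulR :: addL(4)]⟩
t=5: ⟨C=(4 + -2); E=∅; S=∅; K=[fun :: mulR :: addL(4)]⟩
t=6: ⟨C=4; E=∅; S=∅; K=[addR :: fun :: mulR :: addL(4)]⟩
t=7: ⟨C=-2; E=∅; S=∅; K=[addL(4) :: fun :: mulR :: addL(4)]⟩
t=8: ⟨C=(if0 (q - 0) then q else 1); E={q↦0}; S={0↦2}; K=[mulR :: addL(4)]⟩
t=9: ⟨C=(q - 0); E={q↦0}; S={0↦2}; K=[if0 :: mulR :: addL(4)]⟩
t=10: ⟨C=q; E={q↦0}; S={0↦2}; K=[subR :: if0 :: mulR :: addL(4)]⟩
t=11: ⟨C=0; E={q↦0}; S={0↦2}; K=[subL(2) :: if0 :: mulR :: addL(4)]⟩
t=12: ⟨C=1; E={q↦0}; S={0↦2}; K=[mulR :: addL(4)]⟩
t=13: ⟨C=8; E=∅; S={0↦2}; K=[mulL(1) :: addL(4)]⟩
→ final value 12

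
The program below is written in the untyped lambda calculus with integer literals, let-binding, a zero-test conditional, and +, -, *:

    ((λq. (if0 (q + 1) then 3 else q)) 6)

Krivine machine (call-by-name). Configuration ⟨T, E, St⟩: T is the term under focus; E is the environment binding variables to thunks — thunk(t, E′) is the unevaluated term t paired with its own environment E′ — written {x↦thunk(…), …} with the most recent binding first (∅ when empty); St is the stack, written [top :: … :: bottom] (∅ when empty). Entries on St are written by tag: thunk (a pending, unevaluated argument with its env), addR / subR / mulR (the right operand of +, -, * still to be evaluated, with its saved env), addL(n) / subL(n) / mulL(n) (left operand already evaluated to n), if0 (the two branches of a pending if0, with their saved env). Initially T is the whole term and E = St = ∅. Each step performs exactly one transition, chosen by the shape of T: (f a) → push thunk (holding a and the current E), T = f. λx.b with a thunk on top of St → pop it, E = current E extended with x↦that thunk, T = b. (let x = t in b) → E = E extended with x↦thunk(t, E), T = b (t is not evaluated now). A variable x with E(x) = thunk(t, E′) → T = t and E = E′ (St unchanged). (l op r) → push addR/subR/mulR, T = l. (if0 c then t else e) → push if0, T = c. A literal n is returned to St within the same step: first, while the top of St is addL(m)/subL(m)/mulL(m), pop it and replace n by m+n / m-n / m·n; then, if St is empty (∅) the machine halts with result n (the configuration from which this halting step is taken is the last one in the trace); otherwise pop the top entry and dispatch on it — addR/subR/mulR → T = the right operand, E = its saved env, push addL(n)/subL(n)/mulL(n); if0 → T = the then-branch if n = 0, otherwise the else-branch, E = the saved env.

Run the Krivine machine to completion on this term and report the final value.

0. [T=((λq. (if0 (q + 1) then 3 else q)) 6) | E=∅ | St=∅]
1. [T=(λq. (if0 (q + 1) then 3 else q)) | E=∅ | St=[thunk]]
2. [T=(if0 (q + 1) then 3 else q) | E={q↦thunk(6, ∅)} | St=∅]
3. [T=(q + 1) | E={q↦thunk(6, ∅)} | St=[if0]]
4. [T=q | E={q↦thunk(6, ∅)} | St=[addR :: if0]]
5. [T=6 | E=∅ | St=[addR :: if0]]
6. [T=1 | E={q↦thunk(6, ∅)} | St=[addL(6) :: if0]]
7. [T=q | E={q↦thunk(6, ∅)} | St=∅]
8. [T=6 | E=∅ | St=∅]
→ final value 6

Answer: 6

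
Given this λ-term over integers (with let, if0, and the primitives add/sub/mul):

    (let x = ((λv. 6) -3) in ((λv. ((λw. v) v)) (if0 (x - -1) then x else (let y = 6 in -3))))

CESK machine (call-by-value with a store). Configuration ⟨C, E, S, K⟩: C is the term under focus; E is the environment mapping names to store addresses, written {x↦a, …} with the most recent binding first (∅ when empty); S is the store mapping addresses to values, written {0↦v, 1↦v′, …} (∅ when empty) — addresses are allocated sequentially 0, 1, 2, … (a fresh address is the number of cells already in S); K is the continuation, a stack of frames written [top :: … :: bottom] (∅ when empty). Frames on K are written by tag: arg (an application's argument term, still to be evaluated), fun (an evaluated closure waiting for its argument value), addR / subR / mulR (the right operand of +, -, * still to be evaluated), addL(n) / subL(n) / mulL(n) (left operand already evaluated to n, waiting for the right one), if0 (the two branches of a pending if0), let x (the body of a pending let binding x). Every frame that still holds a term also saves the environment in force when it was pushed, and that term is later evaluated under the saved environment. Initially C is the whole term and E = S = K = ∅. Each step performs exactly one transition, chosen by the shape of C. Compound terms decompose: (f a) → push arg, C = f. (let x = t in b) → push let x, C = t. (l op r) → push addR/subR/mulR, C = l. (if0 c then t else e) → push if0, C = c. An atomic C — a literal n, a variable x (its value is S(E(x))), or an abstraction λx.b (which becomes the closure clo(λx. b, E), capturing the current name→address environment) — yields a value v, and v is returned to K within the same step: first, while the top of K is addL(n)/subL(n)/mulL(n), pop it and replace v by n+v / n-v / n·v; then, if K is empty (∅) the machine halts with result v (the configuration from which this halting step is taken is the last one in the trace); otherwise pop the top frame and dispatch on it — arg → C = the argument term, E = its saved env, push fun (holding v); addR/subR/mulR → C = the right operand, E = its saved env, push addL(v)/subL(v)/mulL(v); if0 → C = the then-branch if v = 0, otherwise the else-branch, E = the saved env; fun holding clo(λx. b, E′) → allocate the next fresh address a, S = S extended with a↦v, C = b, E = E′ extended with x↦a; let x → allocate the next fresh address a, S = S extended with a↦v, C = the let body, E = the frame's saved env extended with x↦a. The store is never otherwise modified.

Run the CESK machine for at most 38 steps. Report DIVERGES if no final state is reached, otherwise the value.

Answer: -3

Execution trace:
t=0: [C=(let x = ((λv. 6) -3) in ((λv. ((λw. v) v)) (if0 (x - -1) then x else (let y = 6 in -3)))) | E=∅ | S=∅ | K=∅]
t=1: [C=((λv. 6) -3) | E=∅ | S=∅ | K=[let x]]
t=2: [C=(λv. 6) | E=∅ | S=∅ | K=[arg :: let x]]
t=3: [C=-3 | E=∅ | S=∅ | K=[fun :: let x]]
t=4: [C=6 | E={v↦0} | S={0↦-3} | K=[let x]]
t=5: [C=((λv. ((λw. v) v)) (if0 (x - -1) then x else (let y = 6 in -3))) | E={x↦1} | S={0↦-3, 1↦6} | K=∅]
t=6: [C=(λv. ((λw. v) v)) | E={x↦1} | S={0↦-3, 1↦6} | K=[arg]]
t=7: [C=(if0 (x - -1) then x else (let y = 6 in -3)) | E={x↦1} | S={0↦-3, 1↦6} | K=[fun]]
t=8: [C=(x - -1) | E={x↦1} | S={0↦-3, 1↦6} | K=[if0 :: fun]]
t=9: [C=x | E={x↦1} | S={0↦-3, 1↦6} | K=[subR :: if0 :: fun]]
t=10: [C=-1 | E={x↦1} | S={0↦-3, 1↦6} | K=[subL(6) :: if0 :: fun]]
t=11: [C=(let y = 6 in -3) | E={x↦1} | S={0↦-3, 1↦6} | K=[fun]]
t=12: [C=6 | E={x↦1} | S={0↦-3, 1↦6} | K=[let y :: fun]]
t=13: [C=-3 | E={y↦2, x↦1} | S={0↦-3, 1↦6, 2↦6} | K=[fun]]
t=14: [C=((λw. v) v) | E={v↦3, x↦1} | S={0↦-3, 1↦6, 2↦6, 3↦-3} | K=∅]
t=15: [C=(λw. v) | E={v↦3, x↦1} | S={0↦-3, 1↦6, 2↦6, 3↦-3} | K=[arg]]
t=16: [C=v | E={v↦3, x↦1} | S={0↦-3, 1↦6, 2↦6, 3↦-3} | K=[fun]]
t=17: [C=v | E={w↦4, v↦3, x↦1} | S={0↦-3, 1↦6, 2↦6, 3↦-3, 4↦-3} | K=∅]
→ final value -3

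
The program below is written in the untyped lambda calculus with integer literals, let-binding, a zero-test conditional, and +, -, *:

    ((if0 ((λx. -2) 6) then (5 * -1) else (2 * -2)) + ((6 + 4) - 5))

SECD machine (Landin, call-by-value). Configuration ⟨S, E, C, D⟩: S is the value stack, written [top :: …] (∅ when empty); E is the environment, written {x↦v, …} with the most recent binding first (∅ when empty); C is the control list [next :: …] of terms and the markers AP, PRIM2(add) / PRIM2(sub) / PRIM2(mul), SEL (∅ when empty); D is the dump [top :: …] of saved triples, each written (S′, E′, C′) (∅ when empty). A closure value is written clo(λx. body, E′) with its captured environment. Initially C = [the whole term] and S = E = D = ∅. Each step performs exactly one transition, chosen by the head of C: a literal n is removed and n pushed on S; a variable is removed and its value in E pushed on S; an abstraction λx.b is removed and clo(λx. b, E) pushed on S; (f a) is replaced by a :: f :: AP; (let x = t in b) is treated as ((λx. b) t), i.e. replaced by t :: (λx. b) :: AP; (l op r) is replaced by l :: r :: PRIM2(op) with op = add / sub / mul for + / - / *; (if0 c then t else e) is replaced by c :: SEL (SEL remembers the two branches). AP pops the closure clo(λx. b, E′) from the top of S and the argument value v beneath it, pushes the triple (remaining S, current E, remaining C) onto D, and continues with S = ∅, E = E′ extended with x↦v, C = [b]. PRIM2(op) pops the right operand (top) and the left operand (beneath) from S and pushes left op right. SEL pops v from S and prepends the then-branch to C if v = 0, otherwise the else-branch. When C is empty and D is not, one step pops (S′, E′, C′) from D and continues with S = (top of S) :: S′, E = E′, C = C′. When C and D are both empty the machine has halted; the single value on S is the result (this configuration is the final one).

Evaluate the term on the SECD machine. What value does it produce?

0. ⟨S=∅; E=∅; C=[((if0 ((λx. -2) 6) then (5 * -1) else (2 * -2)) + ((6 + 4) - 5))]; D=∅⟩
1. ⟨S=∅; E=∅; C=[(if0 ((λx. -2) 6) then (5 * -1) else (2 * -2)) :: ((6 + 4) - 5) :: PRIM2(add)]; D=∅⟩
2. ⟨S=∅; E=∅; C=[((λx. -2) 6) :: SEL :: ((6 + 4) - 5) :: PRIM2(add)]; D=∅⟩
3. ⟨S=∅; E=∅; C=[6 :: (λx. -2) :: AP :: SEL :: ((6 + 4) - 5) :: PRIM2(add)]; D=∅⟩
4. ⟨S=[6]; E=∅; C=[(λx. -2) :: AP :: SEL :: ((6 + 4) - 5) :: PRIM2(add)]; D=∅⟩
5. ⟨S=[clo(λx. -2, ∅) :: 6]; E=∅; C=[AP :: SEL :: ((6 + 4) - 5) :: PRIM2(add)]; D=∅⟩
6. ⟨S=∅; E={x↦6}; C=[-2]; D=[(∅, ∅, [SEL :: ((6 + 4) - 5) :: PRIM2(add)])]⟩
7. ⟨S=[-2]; E={x↦6}; C=∅; D=[(∅, ∅, [SEL :: ((6 + 4) - 5) :: PRIM2(add)])]⟩
8. ⟨S=[-2]; E=∅; C=[SEL :: ((6 + 4) - 5) :: PRIM2(add)]; D=∅⟩
9. ⟨S=∅; E=∅; C=[(2 * -2) :: ((6 + 4) - 5) :: PRIM2(add)]; D=∅⟩
10. ⟨S=∅; E=∅; C=[2 :: -2 :: PRIM2(mul) :: ((6 + 4) - 5) :: PRIM2(add)]; D=∅⟩
11. ⟨S=[2]; E=∅; C=[-2 :: PRIM2(mul) :: ((6 + 4) - 5) :: PRIM2(add)]; D=∅⟩
12. ⟨S=[-2 :: 2]; E=∅; C=[PRIM2(mul) :: ((6 + 4) - 5) :: PRIM2(add)]; D=∅⟩
13. ⟨S=[-4]; E=∅; C=[((6 + 4) - 5) :: PRIM2(add)]; D=∅⟩
14. ⟨S=[-4]; E=∅; C=[(6 + 4) :: 5 :: PRIM2(sub) :: PRIM2(add)]; D=∅⟩
15. ⟨S=[-4]; E=∅; C=[6 :: 4 :: PRIM2(add) :: 5 :: PRIM2(sub) :: PRIM2(add)]; D=∅⟩
16. ⟨S=[6 :: -4]; E=∅; C=[4 :: PRIM2(add) :: 5 :: PRIM2(sub) :: PRIM2(add)]; D=∅⟩
17. ⟨S=[4 :: 6 :: -4]; E=∅; C=[PRIM2(add) :: 5 :: PRIM2(sub) :: PRIM2(add)]; D=∅⟩
18. ⟨S=[10 :: -4]; E=∅; C=[5 :: PRIM2(sub) :: PRIM2(add)]; D=∅⟩
19. ⟨S=[5 :: 10 :: -4]; E=∅; C=[PRIM2(sub) :: PRIM2(add)]; D=∅⟩
20. ⟨S=[5 :: -4]; E=∅; C=[PRIM2(add)]; D=∅⟩
21. ⟨S=[1]; E=∅; C=∅; D=∅⟩
→ final value 1

Answer: 1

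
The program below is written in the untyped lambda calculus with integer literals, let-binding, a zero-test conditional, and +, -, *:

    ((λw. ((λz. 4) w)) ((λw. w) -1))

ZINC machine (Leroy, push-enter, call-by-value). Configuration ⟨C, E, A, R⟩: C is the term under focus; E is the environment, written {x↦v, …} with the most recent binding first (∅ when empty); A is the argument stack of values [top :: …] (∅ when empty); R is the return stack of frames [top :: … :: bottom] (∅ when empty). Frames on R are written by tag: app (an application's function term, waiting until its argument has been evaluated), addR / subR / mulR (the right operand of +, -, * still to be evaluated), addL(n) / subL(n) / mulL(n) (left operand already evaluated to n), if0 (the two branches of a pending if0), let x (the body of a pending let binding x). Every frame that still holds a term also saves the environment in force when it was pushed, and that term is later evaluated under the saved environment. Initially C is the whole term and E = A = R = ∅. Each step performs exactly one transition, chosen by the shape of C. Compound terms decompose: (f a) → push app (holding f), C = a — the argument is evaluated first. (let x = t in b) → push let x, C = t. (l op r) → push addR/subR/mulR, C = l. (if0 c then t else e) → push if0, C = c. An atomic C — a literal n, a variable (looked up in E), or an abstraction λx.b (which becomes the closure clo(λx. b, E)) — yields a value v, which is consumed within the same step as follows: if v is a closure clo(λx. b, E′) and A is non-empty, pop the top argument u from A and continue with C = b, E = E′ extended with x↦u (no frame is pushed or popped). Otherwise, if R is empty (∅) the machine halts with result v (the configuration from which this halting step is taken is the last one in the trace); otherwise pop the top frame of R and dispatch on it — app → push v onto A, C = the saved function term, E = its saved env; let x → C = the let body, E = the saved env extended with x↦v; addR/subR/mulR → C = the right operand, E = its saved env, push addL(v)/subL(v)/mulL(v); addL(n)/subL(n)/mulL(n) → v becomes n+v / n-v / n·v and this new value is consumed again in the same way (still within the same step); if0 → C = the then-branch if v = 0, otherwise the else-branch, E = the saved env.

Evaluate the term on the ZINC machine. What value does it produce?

Answer: 4

Machine steps:
t=0: <C=((λw. ((λz. 4) w)) ((λw. w) -1)), E=∅, A=∅, R=∅>
t=1: <C=((λw. w) -1), E=∅, A=∅, R=[app]>
t=2: <C=-1, E=∅, A=∅, R=[app :: app]>
t=3: <C=(λw. w), E=∅, A=[-1], R=[app]>
t=4: <C=w, E={w↦-1}, A=∅, R=[app]>
t=5: <C=(λw. ((λz. 4) w)), E=∅, A=[-1], R=∅>
t=6: <C=((λz. 4) w), E={w↦-1}, A=∅, R=∅>
t=7: <C=w, E={w↦-1}, A=∅, R=[app]>
t=8: <C=(λz. 4), E={w↦-1}, A=[-1], R=∅>
t=9: <C=4, E={z↦-1, w↦-1}, A=∅, R=∅>
→ final value 4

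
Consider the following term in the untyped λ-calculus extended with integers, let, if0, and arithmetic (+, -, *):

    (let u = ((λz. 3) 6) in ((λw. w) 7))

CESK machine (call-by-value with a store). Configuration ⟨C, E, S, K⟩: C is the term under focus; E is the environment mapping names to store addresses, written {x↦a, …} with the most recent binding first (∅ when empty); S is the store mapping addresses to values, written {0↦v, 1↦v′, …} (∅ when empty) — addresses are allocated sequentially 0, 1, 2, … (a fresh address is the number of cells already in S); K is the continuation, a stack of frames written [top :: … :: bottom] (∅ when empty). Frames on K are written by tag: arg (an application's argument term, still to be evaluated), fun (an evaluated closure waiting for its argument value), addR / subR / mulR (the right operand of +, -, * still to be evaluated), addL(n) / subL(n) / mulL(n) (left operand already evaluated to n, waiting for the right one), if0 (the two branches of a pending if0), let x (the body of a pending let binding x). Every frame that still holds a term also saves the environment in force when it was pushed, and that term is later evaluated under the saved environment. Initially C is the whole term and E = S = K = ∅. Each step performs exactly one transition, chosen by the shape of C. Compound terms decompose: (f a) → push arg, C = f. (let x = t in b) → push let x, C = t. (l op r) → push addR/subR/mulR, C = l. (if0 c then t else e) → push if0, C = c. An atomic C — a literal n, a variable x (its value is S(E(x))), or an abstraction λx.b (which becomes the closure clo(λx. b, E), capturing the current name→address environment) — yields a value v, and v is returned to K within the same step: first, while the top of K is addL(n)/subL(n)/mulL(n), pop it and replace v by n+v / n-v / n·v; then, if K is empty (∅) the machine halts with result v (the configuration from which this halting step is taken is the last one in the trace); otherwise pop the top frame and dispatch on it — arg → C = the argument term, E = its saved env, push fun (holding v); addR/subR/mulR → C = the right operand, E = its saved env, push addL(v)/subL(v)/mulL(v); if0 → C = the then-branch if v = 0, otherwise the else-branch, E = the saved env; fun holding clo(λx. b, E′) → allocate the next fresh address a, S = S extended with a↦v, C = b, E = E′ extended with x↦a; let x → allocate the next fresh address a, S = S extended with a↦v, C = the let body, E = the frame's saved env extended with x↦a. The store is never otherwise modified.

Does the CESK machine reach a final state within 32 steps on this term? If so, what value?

step 0: ⟨C=(let u = ((λz. 3) 6) in ((λw. w) 7)); E=∅; S=∅; K=∅⟩
step 1: ⟨C=((λz. 3) 6); E=∅; S=∅; K=[let u]⟩
step 2: ⟨C=(λz. 3); E=∅; S=∅; K=[arg :: let u]⟩
step 3: ⟨C=6; E=∅; S=∅; K=[fun :: let u]⟩
step 4: ⟨C=3; E={z↦0}; S={0↦6}; K=[let u]⟩
step 5: ⟨C=((λw. w) 7); E={u↦1}; S={0↦6, 1↦3}; K=∅⟩
step 6: ⟨C=(λw. w); E={u↦1}; S={0↦6, 1↦3}; K=[arg]⟩
step 7: ⟨C=7; E={u↦1}; S={0↦6, 1↦3}; K=[fun]⟩
step 8: ⟨C=w; E={w↦2, u↦1}; S={0↦6, 1↦3, 2↦7}; K=∅⟩
→ final value 7

Answer: 7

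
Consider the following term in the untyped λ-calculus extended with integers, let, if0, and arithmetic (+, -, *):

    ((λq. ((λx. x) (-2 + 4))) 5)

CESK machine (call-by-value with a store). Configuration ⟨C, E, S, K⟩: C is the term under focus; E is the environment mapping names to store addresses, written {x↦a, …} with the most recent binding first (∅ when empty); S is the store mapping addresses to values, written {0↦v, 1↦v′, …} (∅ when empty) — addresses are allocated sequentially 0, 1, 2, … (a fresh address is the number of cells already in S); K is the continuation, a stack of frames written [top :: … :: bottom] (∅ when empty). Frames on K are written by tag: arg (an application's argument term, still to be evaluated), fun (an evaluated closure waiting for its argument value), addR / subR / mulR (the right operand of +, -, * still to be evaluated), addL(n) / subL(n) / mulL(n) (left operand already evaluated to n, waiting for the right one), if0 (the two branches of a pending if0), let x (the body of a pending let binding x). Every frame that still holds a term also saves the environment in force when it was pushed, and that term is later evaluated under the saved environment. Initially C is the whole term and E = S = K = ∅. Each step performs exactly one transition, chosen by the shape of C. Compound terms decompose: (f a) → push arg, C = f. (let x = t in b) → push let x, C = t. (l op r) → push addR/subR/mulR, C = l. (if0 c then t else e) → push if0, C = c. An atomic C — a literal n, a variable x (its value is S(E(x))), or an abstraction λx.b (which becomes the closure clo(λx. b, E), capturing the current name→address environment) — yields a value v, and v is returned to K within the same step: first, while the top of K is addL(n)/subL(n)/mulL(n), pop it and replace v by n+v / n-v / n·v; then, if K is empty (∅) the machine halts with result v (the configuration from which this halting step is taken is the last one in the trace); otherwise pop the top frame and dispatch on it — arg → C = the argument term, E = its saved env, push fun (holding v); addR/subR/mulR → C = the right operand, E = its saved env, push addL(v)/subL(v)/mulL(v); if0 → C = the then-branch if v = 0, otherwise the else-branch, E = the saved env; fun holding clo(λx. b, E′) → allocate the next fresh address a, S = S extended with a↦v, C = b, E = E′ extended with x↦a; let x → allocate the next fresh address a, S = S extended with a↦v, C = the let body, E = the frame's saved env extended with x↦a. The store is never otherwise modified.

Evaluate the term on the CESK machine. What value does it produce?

0. [C=((λq. ((λx. x) (-2 + 4))) 5) | E=∅ | S=∅ | K=∅]
1. [C=(λq. ((λx. x) (-2 + 4))) | E=∅ | S=∅ | K=[arg]]
2. [C=5 | E=∅ | S=∅ | K=[fun]]
3. [C=((λx. x) (-2 + 4)) | E={q↦0} | S={0↦5} | K=∅]
4. [C=(λx. x) | E={q↦0} | S={0↦5} | K=[arg]]
5. [C=(-2 + 4) | E={q↦0} | S={0↦5} | K=[fun]]
6. [C=-2 | E={q↦0} | S={0↦5} | K=[addR :: fun]]
7. [C=4 | E={q↦0} | S={0↦5} | K=[addL(-2) :: fun]]
8. [C=x | E={x↦1, q↦0} | S={0↦5, 1↦2} | K=∅]
→ final value 2

Answer: 2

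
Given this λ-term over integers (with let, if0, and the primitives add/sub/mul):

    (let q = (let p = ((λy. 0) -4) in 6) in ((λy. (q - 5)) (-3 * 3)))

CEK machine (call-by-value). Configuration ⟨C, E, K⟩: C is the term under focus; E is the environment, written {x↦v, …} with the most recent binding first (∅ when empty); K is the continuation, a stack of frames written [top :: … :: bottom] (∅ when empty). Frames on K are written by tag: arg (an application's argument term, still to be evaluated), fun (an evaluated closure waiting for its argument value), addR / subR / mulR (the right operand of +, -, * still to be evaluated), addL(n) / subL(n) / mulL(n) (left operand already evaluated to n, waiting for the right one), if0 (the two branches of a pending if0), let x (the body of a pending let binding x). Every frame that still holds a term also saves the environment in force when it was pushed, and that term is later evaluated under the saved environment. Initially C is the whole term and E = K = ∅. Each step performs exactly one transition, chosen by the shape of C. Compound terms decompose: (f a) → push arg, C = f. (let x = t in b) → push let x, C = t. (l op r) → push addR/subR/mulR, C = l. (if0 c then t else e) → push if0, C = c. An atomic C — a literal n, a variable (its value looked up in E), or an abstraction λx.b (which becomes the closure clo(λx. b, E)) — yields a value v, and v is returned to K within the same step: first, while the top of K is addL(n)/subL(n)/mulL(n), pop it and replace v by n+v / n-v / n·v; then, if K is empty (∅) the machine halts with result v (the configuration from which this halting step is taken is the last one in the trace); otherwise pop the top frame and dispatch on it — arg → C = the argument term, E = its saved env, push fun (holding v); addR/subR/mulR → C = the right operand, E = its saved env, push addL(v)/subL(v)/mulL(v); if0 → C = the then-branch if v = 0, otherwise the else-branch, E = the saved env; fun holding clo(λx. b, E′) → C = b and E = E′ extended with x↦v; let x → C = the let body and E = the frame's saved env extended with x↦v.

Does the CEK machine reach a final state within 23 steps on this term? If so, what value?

Answer: 1

Derivation:
0. [C=(let q = (let p = ((λy. 0) -4) in 6) in ((λy. (q - 5)) (-3 * 3))) | E=∅ | K=∅]
1. [C=(let p = ((λy. 0) -4) in 6) | E=∅ | K=[let q]]
2. [C=((λy. 0) -4) | E=∅ | K=[let p :: let q]]
3. [C=(λy. 0) | E=∅ | K=[arg :: let p :: let q]]
4. [C=-4 | E=∅ | K=[fun :: let p :: let q]]
5. [C=0 | E={y↦-4} | K=[let p :: let q]]
6. [C=6 | E={p↦0} | K=[let q]]
7. [C=((λy. (q - 5)) (-3 * 3)) | E={q↦6} | K=∅]
8. [C=(λy. (q - 5)) | E={q↦6} | K=[arg]]
9. [C=(-3 * 3) | E={q↦6} | K=[fun]]
10. [C=-3 | E={q↦6} | K=[mulR :: fun]]
11. [C=3 | E={q↦6} | K=[mulL(-3) :: fun]]
12. [C=(q - 5) | E={y↦-9, q↦6} | K=∅]
13. [C=q | E={y↦-9, q↦6} | K=[subR]]
14. [C=5 | E={y↦-9, q↦6} | K=[subL(6)]]
→ final value 1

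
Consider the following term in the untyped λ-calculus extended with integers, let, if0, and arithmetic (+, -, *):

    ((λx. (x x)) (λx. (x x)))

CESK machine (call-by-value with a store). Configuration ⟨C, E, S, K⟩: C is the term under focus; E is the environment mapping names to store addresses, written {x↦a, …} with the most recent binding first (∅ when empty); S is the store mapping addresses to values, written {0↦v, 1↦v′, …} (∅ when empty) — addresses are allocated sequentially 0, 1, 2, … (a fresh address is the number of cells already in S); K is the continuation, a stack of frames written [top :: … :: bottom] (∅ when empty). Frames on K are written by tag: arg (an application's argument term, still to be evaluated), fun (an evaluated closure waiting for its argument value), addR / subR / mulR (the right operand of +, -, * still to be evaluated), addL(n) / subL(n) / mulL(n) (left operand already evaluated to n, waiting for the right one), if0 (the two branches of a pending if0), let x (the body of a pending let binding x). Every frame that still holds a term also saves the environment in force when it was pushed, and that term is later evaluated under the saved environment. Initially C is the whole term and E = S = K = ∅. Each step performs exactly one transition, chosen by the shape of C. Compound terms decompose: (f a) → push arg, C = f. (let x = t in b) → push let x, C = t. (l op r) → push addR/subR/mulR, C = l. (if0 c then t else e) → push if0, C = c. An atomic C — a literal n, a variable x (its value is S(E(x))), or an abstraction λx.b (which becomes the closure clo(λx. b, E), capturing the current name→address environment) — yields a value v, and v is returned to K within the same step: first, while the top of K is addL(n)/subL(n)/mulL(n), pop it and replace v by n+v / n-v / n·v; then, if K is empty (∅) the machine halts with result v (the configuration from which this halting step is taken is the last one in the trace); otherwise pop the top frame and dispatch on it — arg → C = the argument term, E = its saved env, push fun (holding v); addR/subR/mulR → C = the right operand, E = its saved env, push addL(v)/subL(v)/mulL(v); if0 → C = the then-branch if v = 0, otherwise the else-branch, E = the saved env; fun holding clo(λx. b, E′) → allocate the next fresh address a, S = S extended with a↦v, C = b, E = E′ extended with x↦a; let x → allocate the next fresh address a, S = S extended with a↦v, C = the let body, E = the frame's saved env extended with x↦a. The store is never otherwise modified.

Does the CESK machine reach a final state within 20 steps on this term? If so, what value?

step 0: [C=((λx. (x x)) (λx. (x x))) | E=∅ | S=∅ | K=∅]
step 1: [C=(λx. (x x)) | E=∅ | S=∅ | K=[arg]]
step 2: [C=(λx. (x x)) | E=∅ | S=∅ | K=[fun]]
step 3: [C=(x x) | E={x↦0} | S={0↦clo(λx. (x x), ∅)} | K=∅]
step 4: [C=x | E={x↦0} | S={0↦clo(λx. (x x), ∅)} | K=[arg]]
step 5: [C=x | E={x↦0} | S={0↦clo(λx. (x x), ∅)} | K=[fun]]
step 6: [C=(x x) | E={x↦1} | S={0↦clo(λx. (x x), ∅), 1↦clo(λx. (x x), ∅)} | K=∅]
step 7: [C=x | E={x↦1} | S={0↦clo(λx. (x x), ∅), 1↦clo(λx. (x x), ∅)} | K=[arg]]
step 8: [C=x | E={x↦1} | S={0↦clo(λx. (x x), ∅), 1↦clo(λx. (x x), ∅)} | K=[fun]]
step 9: [C=(x x) | E={x↦2} | S={0↦clo(λx. (x x), ∅), 1↦clo(λx. (x x), ∅), 2↦clo(λx. (x x), ∅)} | K=∅]
step 10: [C=x | E={x↦2} | S={0↦clo(λx. (x x), ∅), 1↦clo(λx. (x x), ∅), 2↦clo(λx. (x x), ∅)} | K=[arg]]
step 11: [C=x | E={x↦2} | S={0↦clo(λx. (x x), ∅), 1↦clo(λx. (x x), ∅), 2↦clo(λx. (x x), ∅)} | K=[fun]]
step 12: [C=(x x) | E={x↦3} | S={0↦clo(λx. (x x), ∅), 1↦clo(λx. (x x), ∅), 2↦clo(λx. (x x), ∅), 3↦clo(λx. (x x), ∅)} | K=∅]
step 13: [C=x | E={x↦3} | S={0↦clo(λx. (x x), ∅), 1↦clo(λx. (x x), ∅), 2↦clo(λx. (x x), ∅), 3↦clo(λx. (x x), ∅)} | K=[arg]]
step 14: [C=x | E={x↦3} | S={0↦clo(λx. (x x), ∅), 1↦clo(λx. (x x), ∅), 2↦clo(λx. (x x), ∅), 3↦clo(λx. (x x), ∅)} | K=[fun]]
step 15: [C=(x x) | E={x↦4} | S={0↦clo(λx. (x x), ∅), 1↦clo(λx. (x x), ∅), 2↦clo(λx. (x x), ∅), 3↦clo(λx. (x x), ∅), 4↦clo(λx. (x x), ∅)} | K=∅]
step 16: [C=x | E={x↦4} | S={0↦clo(λx. (x x), ∅), 1↦clo(λx. (x x), ∅), 2↦clo(λx. (x x), ∅), 3↦clo(λx. (x x), ∅), 4↦clo(λx. (x x), ∅)} | K=[arg]]
step 17: [C=x | E={x↦4} | S={0↦clo(λx. (x x), ∅), 1↦clo(λx. (x x), ∅), 2↦clo(λx. (x x), ∅), 3↦clo(λx. (x x), ∅), 4↦clo(λx. (x x), ∅)} | K=[fun]]
step 18: [C=(x x) | E={x↦5} | S={0↦clo(λx. (x x), ∅), 1↦clo(λx. (x x), ∅), 2↦clo(λx. (x x), ∅), 3↦clo(λx. (x x), ∅), 4↦clo(λx. (x x), ∅), 5↦clo(λx. (x x), ∅)} | K=∅]
step 19: [C=x | E={x↦5} | S={0↦clo(λx. (x x), ∅), 1↦clo(λx. (x x), ∅), 2↦clo(λx. (x x), ∅), 3↦clo(λx. (x x), ∅), 4↦clo(λx. (x x), ∅), 5↦clo(λx. (x x), ∅)} | K=[arg]]
step 20: [C=x | E={x↦5} | S={0↦clo(λx. (x x), ∅), 1↦clo(λx. (x x), ∅), 2↦clo(λx. (x x), ∅), 3↦clo(λx. (x x), ∅), 4↦clo(λx. (x x), ∅), 5↦clo(λx. (x x), ∅)} | K=[fun]]
→ 20 transitions taken and the configuration is still not final: no result within 20 steps

Answer: DIVERGES (no final state within 20 steps)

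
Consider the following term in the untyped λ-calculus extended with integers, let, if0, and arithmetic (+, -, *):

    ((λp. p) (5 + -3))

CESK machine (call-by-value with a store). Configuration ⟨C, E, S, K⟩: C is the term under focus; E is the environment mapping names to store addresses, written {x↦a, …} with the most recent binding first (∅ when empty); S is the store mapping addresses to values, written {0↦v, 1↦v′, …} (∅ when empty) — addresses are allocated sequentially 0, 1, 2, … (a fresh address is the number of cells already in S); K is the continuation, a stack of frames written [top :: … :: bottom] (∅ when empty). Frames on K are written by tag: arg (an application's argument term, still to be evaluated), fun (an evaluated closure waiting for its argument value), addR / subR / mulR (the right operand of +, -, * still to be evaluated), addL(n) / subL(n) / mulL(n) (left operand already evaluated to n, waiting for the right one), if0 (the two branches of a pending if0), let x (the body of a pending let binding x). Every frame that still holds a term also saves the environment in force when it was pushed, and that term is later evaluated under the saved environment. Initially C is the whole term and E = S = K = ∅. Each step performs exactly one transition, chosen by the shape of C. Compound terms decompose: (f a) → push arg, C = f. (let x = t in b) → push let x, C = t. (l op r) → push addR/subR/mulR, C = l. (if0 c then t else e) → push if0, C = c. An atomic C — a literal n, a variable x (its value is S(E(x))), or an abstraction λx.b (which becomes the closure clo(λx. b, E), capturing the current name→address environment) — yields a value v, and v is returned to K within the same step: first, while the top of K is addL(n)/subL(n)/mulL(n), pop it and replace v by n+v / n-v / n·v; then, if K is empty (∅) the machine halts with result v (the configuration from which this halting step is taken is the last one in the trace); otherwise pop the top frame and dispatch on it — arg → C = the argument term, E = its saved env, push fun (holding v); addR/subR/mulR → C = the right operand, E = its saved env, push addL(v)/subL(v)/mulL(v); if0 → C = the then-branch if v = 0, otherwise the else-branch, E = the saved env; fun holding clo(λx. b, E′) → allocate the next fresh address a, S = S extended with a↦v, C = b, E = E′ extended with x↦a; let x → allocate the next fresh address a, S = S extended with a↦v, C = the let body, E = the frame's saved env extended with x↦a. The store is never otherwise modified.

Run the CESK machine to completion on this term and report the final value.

[0] ⟨C=((λp. p) (5 + -3)); E=∅; S=∅; K=∅⟩
[1] ⟨C=(λp. p); E=∅; S=∅; K=[arg]⟩
[2] ⟨C=(5 + -3); E=∅; S=∅; K=[fun]⟩
[3] ⟨C=5; E=∅; S=∅; K=[addR :: fun]⟩
[4] ⟨C=-3; E=∅; S=∅; K=[addL(5) :: fun]⟩
[5] ⟨C=p; E={p↦0}; S={0↦2}; K=∅⟩
→ final value 2

Answer: 2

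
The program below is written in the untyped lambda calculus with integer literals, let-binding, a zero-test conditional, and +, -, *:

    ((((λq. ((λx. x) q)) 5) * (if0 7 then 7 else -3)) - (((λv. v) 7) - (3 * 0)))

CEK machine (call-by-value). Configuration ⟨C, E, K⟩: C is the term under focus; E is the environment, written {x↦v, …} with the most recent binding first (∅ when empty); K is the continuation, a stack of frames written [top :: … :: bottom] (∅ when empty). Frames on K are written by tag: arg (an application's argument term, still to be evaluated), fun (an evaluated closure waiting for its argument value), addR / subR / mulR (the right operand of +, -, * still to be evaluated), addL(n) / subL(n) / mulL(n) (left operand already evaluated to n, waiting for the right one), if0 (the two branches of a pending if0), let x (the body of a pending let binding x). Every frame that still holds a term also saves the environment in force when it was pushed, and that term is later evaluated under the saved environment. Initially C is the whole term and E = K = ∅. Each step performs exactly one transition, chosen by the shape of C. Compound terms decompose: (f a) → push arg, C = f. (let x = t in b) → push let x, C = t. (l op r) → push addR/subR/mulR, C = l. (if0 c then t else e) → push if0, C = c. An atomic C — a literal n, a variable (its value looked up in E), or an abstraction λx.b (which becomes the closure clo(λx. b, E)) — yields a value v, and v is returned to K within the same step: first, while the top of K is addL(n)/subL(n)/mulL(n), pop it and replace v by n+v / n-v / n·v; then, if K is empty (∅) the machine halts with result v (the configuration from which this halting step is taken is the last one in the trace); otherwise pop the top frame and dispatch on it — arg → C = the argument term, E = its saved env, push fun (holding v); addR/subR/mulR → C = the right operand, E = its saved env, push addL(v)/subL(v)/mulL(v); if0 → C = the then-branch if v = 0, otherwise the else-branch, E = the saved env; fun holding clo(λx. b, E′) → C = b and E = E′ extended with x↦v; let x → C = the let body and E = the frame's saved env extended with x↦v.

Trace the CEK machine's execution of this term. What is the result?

Answer: -22

Machine steps:
[0] <C=((((λq. ((λx. x) q)) 5) * (if0 7 then 7 else -3)) - (((λv. v) 7) - (3 * 0))), E=∅, K=∅>
[1] <C=(((λq. ((λx. x) q)) 5) * (if0 7 then 7 else -3)), E=∅, K=[subR]>
[2] <C=((λq. ((λx. x) q)) 5), E=∅, K=[mulR :: subR]>
[3] <C=(λq. ((λx. x) q)), E=∅, K=[arg :: mulR :: subR]>
[4] <C=5, E=∅, K=[fun :: mulR :: subR]>
[5] <C=((λx. x) q), E={q↦5}, K=[mulR :: subR]>
[6] <C=(λx. x), E={q↦5}, K=[arg :: mulR :: subR]>
[7] <C=q, E={q↦5}, K=[fun :: mulR :: subR]>
[8] <C=x, E={x↦5, q↦5}, K=[mulR :: subR]>
[9] <C=(if0 7 then 7 else -3), E=∅, K=[mulL(5) :: subR]>
[10] <C=7, E=∅, K=[if0 :: mulL(5) :: subR]>
[11] <C=-3, E=∅, K=[mulL(5) :: subR]>
[12] <C=(((λv. v) 7) - (3 * 0)), E=∅, K=[subL(-15)]>
[13] <C=((λv. v) 7), E=∅, K=[subR :: subL(-15)]>
[14] <C=(λv. v), E=∅, K=[arg :: subR :: subL(-15)]>
[15] <C=7, E=∅, K=[fun :: subR :: subL(-15)]>
[16] <C=v, E={v↦7}, K=[subR :: subL(-15)]>
[17] <C=(3 * 0), E=∅, K=[subL(7) :: subL(-15)]>
[18] <C=3, E=∅, K=[mulR :: subL(7) :: subL(-15)]>
[19] <C=0, E=∅, K=[mulL(3) :: subL(7) :: subL(-15)]>
→ final value -22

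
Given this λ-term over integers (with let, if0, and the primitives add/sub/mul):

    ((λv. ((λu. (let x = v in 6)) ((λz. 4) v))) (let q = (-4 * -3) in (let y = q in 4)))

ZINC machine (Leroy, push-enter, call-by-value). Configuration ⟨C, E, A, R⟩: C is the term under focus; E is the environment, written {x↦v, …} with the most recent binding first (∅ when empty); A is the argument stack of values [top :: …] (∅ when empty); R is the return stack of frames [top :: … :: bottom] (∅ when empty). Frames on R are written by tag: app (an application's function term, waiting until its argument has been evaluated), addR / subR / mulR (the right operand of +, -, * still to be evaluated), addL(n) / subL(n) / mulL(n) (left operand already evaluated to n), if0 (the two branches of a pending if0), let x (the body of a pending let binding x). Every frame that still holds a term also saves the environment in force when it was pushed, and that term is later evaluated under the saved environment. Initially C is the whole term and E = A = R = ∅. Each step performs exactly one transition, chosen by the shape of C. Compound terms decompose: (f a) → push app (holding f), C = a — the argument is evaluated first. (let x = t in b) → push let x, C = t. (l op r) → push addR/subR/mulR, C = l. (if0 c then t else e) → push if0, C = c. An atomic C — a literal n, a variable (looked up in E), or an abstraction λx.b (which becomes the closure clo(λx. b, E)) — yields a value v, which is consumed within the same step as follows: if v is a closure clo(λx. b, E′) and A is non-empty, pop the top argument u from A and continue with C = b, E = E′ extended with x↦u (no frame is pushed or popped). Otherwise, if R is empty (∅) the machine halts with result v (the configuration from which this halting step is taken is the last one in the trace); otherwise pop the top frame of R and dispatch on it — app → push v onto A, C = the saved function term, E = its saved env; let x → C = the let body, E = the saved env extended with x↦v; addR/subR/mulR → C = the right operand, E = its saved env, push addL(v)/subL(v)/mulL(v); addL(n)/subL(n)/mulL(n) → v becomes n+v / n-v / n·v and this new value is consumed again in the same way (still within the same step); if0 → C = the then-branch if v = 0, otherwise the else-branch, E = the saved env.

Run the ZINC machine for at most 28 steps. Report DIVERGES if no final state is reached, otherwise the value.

step 0: ⟨C=((λv. ((λu. (let x = v in 6)) ((λz. 4) v))) (let q = (-4 * -3) in (let y = q in 4))); E=∅; A=∅; R=∅⟩
step 1: ⟨C=(let q = (-4 * -3) in (let y = q in 4)); E=∅; A=∅; R=[app]⟩
step 2: ⟨C=(-4 * -3); E=∅; A=∅; R=[let q :: app]⟩
step 3: ⟨C=-4; E=∅; A=∅; R=[mulR :: let q :: app]⟩
step 4: ⟨C=-3; E=∅; A=∅; R=[mulL(-4) :: let q :: app]⟩
step 5: ⟨C=(let y = q in 4); E={q↦12}; A=∅; R=[app]⟩
step 6: ⟨C=q; E={q↦12}; A=∅; R=[let y :: app]⟩
step 7: ⟨C=4; E={y↦12, q↦12}; A=∅; R=[app]⟩
step 8: ⟨C=(λv. ((λu. (let x = v in 6)) ((λz. 4) v))); E=∅; A=[4]; R=∅⟩
step 9: ⟨C=((λu. (let x = v in 6)) ((λz. 4) v)); E={v↦4}; A=∅; R=∅⟩
step 10: ⟨C=((λz. 4) v); E={v↦4}; A=∅; R=[app]⟩
step 11: ⟨C=v; E={v↦4}; A=∅; R=[app :: app]⟩
step 12: ⟨C=(λz. 4); E={v↦4}; A=[4]; R=[app]⟩
step 13: ⟨C=4; E={z↦4, v↦4}; A=∅; R=[app]⟩
step 14: ⟨C=(λu. (let x = v in 6)); E={v↦4}; A=[4]; R=∅⟩
step 15: ⟨C=(let x = v in 6); E={u↦4, v↦4}; A=∅; R=∅⟩
step 16: ⟨C=v; E={u↦4, v↦4}; A=∅; R=[let x]⟩
step 17: ⟨C=6; E={x↦4, u↦4, v↦4}; A=∅; R=∅⟩
→ final value 6

Answer: 6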